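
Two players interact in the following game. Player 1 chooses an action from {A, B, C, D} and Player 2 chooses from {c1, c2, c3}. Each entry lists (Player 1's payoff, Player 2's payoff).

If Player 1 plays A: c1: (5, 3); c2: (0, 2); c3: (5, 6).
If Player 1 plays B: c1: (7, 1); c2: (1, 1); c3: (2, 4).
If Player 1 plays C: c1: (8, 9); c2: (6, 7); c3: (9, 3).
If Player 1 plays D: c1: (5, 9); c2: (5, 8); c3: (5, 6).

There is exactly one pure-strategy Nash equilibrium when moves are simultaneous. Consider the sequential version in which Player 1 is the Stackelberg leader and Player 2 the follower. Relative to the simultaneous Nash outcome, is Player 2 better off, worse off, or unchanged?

Player 2 best-responds to each possible Player 1 move:
- A: BR = c3, leader payoff 5.
- B: BR = c3, leader payoff 2.
- C: BR = c1, leader payoff 8.
- D: BR = c1, leader payoff 5.
Among 5, 2, 8, 5, the best is 8 at C. Subgame-perfect outcome: (C, c1) with payoffs (8, 9).
Now find the simultaneous Nash equilibrium.
Player 1's best replies: c1→C; c2→C; c3→C.
Player 2's best replies: A→c3; B→c3; C→c1; D→c1.
The unique mutual best reply is (C, c1), giving (8, 9).
Player 2 earns 9 sequentially versus 9 at the Nash outcome: unchanged.

unchanged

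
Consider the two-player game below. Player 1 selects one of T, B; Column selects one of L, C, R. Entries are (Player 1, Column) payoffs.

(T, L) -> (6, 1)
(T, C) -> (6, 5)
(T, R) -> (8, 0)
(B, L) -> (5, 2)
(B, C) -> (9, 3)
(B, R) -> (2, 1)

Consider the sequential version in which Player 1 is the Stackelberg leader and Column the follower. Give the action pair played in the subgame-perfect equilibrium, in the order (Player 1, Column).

(B, C)

Backward induction with Player 1 moving first.
- T: Column compares 1, 5, 0 and picks C; Player 1 would get 6.
- B: Column compares 2, 3, 1 and picks C; Player 1 would get 9.
Among 6, 9, the best is 9 at B. Subgame-perfect outcome: (B, C) with payoffs (9, 3).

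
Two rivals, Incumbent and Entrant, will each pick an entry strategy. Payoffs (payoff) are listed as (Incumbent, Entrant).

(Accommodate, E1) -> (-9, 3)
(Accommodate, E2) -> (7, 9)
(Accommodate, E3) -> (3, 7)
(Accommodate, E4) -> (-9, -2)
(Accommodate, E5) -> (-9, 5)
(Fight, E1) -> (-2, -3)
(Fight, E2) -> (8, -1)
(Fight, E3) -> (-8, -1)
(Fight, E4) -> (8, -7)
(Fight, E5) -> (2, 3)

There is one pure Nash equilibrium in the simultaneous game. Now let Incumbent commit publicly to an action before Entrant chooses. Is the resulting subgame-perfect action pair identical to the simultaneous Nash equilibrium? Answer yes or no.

no

Entrant best-responds to each possible Incumbent move:
- Accommodate → Entrant plays E2 (best of 3, 9, 7, -2, 5); Incumbent gets 7.
- Fight → Entrant plays E5 (best of -3, -1, -1, -7, 3); Incumbent gets 2.
Among 7, 2, the best is 7 at Accommodate. Subgame-perfect outcome: (Accommodate, E2) with payoffs (7, 9).
Under simultaneous play:
Incumbent's best replies: E1→Fight; E2→Fight; E3→Accommodate; E4→Fight; E5→Fight.
Entrant's best replies: Accommodate→E2; Fight→E5.
Only (Fight, E5) has each player best-responding; Nash payoffs (2, 3).
Sequential outcome (Accommodate, E2) differs from the Nash profile (Fight, E5).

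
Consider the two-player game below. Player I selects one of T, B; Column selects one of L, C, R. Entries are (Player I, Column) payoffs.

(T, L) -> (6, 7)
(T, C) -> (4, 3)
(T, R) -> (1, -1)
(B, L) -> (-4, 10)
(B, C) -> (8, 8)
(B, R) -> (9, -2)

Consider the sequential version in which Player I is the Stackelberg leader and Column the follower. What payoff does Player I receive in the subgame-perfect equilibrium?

6

Column best-responds to each possible Player I move:
- T: Column compares 7, 3, -1 and picks L; Player I would get 6.
- B: Column compares 10, 8, -2 and picks L; Player I would get -4.
Maximizing over 6, -4, Player I chooses T. Subgame-perfect outcome: (T, L) with payoffs (6, 7).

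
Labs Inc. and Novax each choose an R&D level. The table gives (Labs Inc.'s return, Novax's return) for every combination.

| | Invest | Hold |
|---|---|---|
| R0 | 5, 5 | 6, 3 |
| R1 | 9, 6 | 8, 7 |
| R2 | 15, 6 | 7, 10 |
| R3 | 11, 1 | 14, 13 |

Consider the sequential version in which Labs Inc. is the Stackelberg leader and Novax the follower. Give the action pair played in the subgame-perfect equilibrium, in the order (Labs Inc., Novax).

Work backward from Novax's decision.
- R0: Novax compares 5, 3 and picks Invest; Labs Inc. would get 5.
- R1: Novax compares 6, 7 and picks Hold; Labs Inc. would get 8.
- R2: Novax compares 6, 10 and picks Hold; Labs Inc. would get 7.
- R3: Novax compares 1, 13 and picks Hold; Labs Inc. would get 14.
Labs Inc.'s induced payoffs are 5, 8, 7, 14, so Labs Inc. commits to R3. Subgame-perfect outcome: (R3, Hold) with payoffs (14, 13).

(R3, Hold)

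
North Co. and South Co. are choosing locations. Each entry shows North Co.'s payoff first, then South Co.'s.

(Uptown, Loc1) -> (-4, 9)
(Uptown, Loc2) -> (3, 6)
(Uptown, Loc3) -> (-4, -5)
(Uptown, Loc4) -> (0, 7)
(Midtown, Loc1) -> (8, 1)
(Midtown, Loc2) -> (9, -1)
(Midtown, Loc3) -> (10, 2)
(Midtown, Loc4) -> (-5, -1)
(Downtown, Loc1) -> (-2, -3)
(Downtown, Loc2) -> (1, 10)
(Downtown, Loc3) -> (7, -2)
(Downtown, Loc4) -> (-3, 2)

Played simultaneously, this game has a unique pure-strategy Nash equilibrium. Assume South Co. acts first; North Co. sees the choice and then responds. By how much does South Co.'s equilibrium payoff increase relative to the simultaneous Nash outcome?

Backward induction with South Co. moving first.
- Loc1 → North Co. plays Midtown (best of -4, 8, -2); South Co. gets 1.
- Loc2 → North Co. plays Midtown (best of 3, 9, 1); South Co. gets -1.
- Loc3 → North Co. plays Midtown (best of -4, 10, 7); South Co. gets 2.
- Loc4 → North Co. plays Uptown (best of 0, -5, -3); South Co. gets 7.
Among 1, -1, 2, 7, the best is 7 at Loc4. Subgame-perfect outcome: (Uptown, Loc4) with payoffs (0, 7).
For the simultaneous game, intersect best replies.
North Co.'s best replies: Loc1→Midtown; Loc2→Midtown; Loc3→Midtown; Loc4→Uptown.
South Co.'s best replies: Uptown→Loc1; Midtown→Loc3; Downtown→Loc2.
The unique mutual best reply is (Midtown, Loc3), giving (10, 2).
South Co.'s commitment gain: 7 − 2 = 5.

5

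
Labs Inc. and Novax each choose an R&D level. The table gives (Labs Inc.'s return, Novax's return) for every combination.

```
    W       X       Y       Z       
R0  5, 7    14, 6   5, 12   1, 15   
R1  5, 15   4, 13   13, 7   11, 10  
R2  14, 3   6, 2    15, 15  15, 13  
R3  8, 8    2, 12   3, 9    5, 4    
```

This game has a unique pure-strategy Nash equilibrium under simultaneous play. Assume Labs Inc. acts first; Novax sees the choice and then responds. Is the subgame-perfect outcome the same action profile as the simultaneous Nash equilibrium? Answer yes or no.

yes

Solve by backward induction (Labs Inc. leads).
- R0: Novax compares 7, 6, 12, 15 and picks Z; Labs Inc. would get 1.
- R1: Novax compares 15, 13, 7, 10 and picks W; Labs Inc. would get 5.
- R2: Novax compares 3, 2, 15, 13 and picks Y; Labs Inc. would get 15.
- R3: Novax compares 8, 12, 9, 4 and picks X; Labs Inc. would get 2.
Labs Inc.'s induced payoffs are 1, 5, 15, 2, so Labs Inc. commits to R2. Subgame-perfect outcome: (R2, Y) with payoffs (15, 15).
Under simultaneous play:
Labs Inc.'s best replies: W→R2; X→R0; Y→R2; Z→R2.
Novax's best replies: R0→Z; R1→W; R2→Y; R3→X.
Only (R2, Y) has each player best-responding; Nash payoffs (15, 15).
Sequential outcome (R2, Y) coincides with the Nash profile (R2, Y).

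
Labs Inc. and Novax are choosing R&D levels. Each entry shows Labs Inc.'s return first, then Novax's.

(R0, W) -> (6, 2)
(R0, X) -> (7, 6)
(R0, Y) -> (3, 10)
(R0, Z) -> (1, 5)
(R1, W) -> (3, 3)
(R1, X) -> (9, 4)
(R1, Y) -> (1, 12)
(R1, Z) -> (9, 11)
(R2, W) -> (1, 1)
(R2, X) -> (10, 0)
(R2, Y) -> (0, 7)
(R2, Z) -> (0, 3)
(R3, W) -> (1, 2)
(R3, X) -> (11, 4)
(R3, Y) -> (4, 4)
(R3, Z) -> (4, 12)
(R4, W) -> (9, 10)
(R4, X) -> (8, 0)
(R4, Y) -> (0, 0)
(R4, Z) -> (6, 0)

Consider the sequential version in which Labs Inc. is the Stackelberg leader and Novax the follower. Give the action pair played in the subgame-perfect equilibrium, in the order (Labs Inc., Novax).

Solve by backward induction (Labs Inc. leads).
- R0 → Novax plays Y (best of 2, 6, 10, 5); Labs Inc. gets 3.
- R1 → Novax plays Y (best of 3, 4, 12, 11); Labs Inc. gets 1.
- R2 → Novax plays Y (best of 1, 0, 7, 3); Labs Inc. gets 0.
- R3 → Novax plays Z (best of 2, 4, 4, 12); Labs Inc. gets 4.
- R4 → Novax plays W (best of 10, 0, 0, 0); Labs Inc. gets 9.
Labs Inc.'s induced payoffs are 3, 1, 0, 4, 9, so Labs Inc. commits to R4. Subgame-perfect outcome: (R4, W) with payoffs (9, 10).

(R4, W)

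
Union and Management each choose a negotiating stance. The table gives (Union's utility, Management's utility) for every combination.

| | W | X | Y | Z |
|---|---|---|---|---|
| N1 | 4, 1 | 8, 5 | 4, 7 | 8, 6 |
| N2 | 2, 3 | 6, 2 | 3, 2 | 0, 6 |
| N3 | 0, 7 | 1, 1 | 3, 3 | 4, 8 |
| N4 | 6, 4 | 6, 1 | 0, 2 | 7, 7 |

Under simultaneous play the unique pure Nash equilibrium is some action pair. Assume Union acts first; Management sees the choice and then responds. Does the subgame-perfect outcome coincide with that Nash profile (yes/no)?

no

Backward induction with Union moving first.
- N1: BR = Y, leader payoff 4.
- N2: BR = Z, leader payoff 0.
- N3: BR = Z, leader payoff 4.
- N4: BR = Z, leader payoff 7.
Union's induced payoffs are 4, 0, 4, 7, so Union commits to N4. Subgame-perfect outcome: (N4, Z) with payoffs (7, 7).
Under simultaneous play:
Union's best replies: W→N4; X→N1; Y→N1; Z→N1.
Management's best replies: N1→Y; N2→Z; N3→Z; N4→Z.
The unique mutual best reply is (N1, Y), giving (4, 7).
Sequential outcome (N4, Z) differs from the Nash profile (N1, Y).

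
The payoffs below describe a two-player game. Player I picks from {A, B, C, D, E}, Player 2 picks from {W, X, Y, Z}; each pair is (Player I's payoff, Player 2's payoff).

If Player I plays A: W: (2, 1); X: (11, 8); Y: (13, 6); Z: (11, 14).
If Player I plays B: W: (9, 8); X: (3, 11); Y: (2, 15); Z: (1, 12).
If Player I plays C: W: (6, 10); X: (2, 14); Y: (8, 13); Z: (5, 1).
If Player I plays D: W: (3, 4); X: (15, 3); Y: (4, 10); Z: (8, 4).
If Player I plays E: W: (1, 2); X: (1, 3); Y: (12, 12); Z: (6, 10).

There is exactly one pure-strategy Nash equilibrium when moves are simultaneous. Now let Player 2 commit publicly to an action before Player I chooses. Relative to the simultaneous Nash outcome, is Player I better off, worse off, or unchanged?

Backward induction with Player 2 moving first.
- W: BR = B, leader payoff 8.
- X: BR = D, leader payoff 3.
- Y: BR = A, leader payoff 6.
- Z: BR = A, leader payoff 14.
Maximizing over 8, 3, 6, 14, Player 2 chooses Z. Subgame-perfect outcome: (A, Z) with payoffs (11, 14).
For the simultaneous game, intersect best replies.
Player I's best replies: W→B; X→D; Y→A; Z→A.
Player 2's best replies: A→Z; B→Y; C→X; D→Y; E→Y.
The unique mutual best reply is (A, Z), giving (11, 14).
Player I earns 11 sequentially versus 11 at the Nash outcome: unchanged.

unchanged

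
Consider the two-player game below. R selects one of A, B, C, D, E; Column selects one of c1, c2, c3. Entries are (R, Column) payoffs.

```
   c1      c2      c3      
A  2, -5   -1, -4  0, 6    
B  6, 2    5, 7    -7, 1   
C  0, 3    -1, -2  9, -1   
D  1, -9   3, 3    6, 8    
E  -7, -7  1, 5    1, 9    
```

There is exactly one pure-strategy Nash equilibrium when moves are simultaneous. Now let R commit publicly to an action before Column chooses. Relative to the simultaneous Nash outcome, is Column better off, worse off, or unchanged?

better off

Column best-responds to each possible R move:
- A: BR = c3, leader payoff 0.
- B: BR = c2, leader payoff 5.
- C: BR = c1, leader payoff 0.
- D: BR = c3, leader payoff 6.
- E: BR = c3, leader payoff 1.
Among 0, 5, 0, 6, 1, the best is 6 at D. Subgame-perfect outcome: (D, c3) with payoffs (6, 8).
For the simultaneous game, intersect best replies.
R's best replies: c1→B; c2→B; c3→C.
Column's best replies: A→c3; B→c2; C→c1; D→c3; E→c3.
Only (B, c2) has each player best-responding; Nash payoffs (5, 7).
Column earns 8 sequentially versus 7 at the Nash outcome: better off.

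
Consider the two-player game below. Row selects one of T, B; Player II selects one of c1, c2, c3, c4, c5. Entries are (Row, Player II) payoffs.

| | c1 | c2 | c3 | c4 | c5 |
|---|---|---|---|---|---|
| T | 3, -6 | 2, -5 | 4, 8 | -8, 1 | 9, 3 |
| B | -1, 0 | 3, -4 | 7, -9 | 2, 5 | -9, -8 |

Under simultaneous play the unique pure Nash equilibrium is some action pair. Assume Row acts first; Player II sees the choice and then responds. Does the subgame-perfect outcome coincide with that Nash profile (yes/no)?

no

Backward induction with Row moving first.
- T: BR = c3, leader payoff 4.
- B: BR = c4, leader payoff 2.
Among 4, 2, the best is 4 at T. Subgame-perfect outcome: (T, c3) with payoffs (4, 8).
Now find the simultaneous Nash equilibrium.
Row's best replies: c1→T; c2→B; c3→B; c4→B; c5→T.
Player II's best replies: T→c3; B→c4.
The unique mutual best reply is (B, c4), giving (2, 5).
Sequential outcome (T, c3) differs from the Nash profile (B, c4).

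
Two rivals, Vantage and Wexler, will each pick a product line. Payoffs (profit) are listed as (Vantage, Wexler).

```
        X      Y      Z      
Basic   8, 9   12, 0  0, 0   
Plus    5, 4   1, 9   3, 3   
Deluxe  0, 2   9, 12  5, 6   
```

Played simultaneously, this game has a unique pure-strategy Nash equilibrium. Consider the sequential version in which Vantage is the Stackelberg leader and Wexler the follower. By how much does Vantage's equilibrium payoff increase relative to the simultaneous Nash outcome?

Work backward from Wexler's decision.
- Basic: Wexler compares 9, 0, 0 and picks X; Vantage would get 8.
- Plus: Wexler compares 4, 9, 3 and picks Y; Vantage would get 1.
- Deluxe: Wexler compares 2, 12, 6 and picks Y; Vantage would get 9.
Among 8, 1, 9, the best is 9 at Deluxe. Subgame-perfect outcome: (Deluxe, Y) with payoffs (9, 12).
Now find the simultaneous Nash equilibrium.
Vantage's best replies: X→Basic; Y→Basic; Z→Deluxe.
Wexler's best replies: Basic→X; Plus→Y; Deluxe→Y.
The unique mutual best reply is (Basic, X), giving (8, 9).
Vantage's commitment gain: 9 − 8 = 1.

1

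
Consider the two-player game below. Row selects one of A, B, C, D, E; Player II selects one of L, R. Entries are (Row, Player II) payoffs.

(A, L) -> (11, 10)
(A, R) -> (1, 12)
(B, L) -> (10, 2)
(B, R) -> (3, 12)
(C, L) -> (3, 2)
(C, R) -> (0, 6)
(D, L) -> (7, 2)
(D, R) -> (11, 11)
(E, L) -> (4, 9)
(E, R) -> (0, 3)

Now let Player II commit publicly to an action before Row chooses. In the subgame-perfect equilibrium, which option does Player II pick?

Work backward from Row's decision.
- L: Row compares 11, 10, 3, 7, 4 and picks A; Player II would get 10.
- R: Row compares 1, 3, 0, 11, 0 and picks D; Player II would get 11.
Player II's induced payoffs are 10, 11, so Player II commits to R. Subgame-perfect outcome: (D, R) with payoffs (11, 11).

R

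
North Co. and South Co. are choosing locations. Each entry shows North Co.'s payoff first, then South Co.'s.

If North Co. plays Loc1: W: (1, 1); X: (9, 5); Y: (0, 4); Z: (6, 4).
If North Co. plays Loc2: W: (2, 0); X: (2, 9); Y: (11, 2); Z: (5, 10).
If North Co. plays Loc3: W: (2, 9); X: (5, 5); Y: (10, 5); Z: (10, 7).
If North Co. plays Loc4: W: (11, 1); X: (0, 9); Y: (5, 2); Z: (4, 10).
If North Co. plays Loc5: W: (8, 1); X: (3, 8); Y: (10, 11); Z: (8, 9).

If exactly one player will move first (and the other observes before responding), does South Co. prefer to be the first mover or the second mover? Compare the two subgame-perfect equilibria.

second

If North Co. leads: South Co.'s best replies are Loc1→X, Loc2→Z, Loc3→W, Loc4→Z, Loc5→Y; North Co.'s induced payoffs 9, 5, 2, 4, 10; outcome (Loc5, Y), payoffs (10, 11).
If South Co. leads: North Co.'s best replies are W→Loc4, X→Loc1, Y→Loc2, Z→Loc3; South Co.'s induced payoffs 1, 5, 2, 7; outcome (Loc3, Z), payoffs (10, 7).
South Co. gets 7 moving first and 11 moving second, so South Co. prefers to move second.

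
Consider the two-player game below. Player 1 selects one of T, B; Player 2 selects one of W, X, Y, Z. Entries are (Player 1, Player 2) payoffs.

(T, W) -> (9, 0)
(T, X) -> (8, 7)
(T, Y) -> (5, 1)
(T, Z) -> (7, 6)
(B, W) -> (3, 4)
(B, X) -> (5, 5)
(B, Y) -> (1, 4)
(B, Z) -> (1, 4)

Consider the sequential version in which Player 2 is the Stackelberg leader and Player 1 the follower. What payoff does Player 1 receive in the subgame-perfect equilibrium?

8

Solve by backward induction (Player 2 leads).
- W → Player 1 plays T (best of 9, 3); Player 2 gets 0.
- X → Player 1 plays T (best of 8, 5); Player 2 gets 7.
- Y → Player 1 plays T (best of 5, 1); Player 2 gets 1.
- Z → Player 1 plays T (best of 7, 1); Player 2 gets 6.
Among 0, 7, 1, 6, the best is 7 at X. Subgame-perfect outcome: (T, X) with payoffs (8, 7).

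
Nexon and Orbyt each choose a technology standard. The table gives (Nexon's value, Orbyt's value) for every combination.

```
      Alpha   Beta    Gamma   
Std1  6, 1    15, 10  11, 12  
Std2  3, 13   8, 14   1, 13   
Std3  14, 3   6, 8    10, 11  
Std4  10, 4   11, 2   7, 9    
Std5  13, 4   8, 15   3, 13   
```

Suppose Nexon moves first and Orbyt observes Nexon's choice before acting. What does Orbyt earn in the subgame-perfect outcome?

12

Orbyt best-responds to each possible Nexon move:
- Std1 → Orbyt plays Gamma (best of 1, 10, 12); Nexon gets 11.
- Std2 → Orbyt plays Beta (best of 13, 14, 13); Nexon gets 8.
- Std3 → Orbyt plays Gamma (best of 3, 8, 11); Nexon gets 10.
- Std4 → Orbyt plays Gamma (best of 4, 2, 9); Nexon gets 7.
- Std5 → Orbyt plays Beta (best of 4, 15, 13); Nexon gets 8.
Maximizing over 11, 8, 10, 7, 8, Nexon chooses Std1. Subgame-perfect outcome: (Std1, Gamma) with payoffs (11, 12).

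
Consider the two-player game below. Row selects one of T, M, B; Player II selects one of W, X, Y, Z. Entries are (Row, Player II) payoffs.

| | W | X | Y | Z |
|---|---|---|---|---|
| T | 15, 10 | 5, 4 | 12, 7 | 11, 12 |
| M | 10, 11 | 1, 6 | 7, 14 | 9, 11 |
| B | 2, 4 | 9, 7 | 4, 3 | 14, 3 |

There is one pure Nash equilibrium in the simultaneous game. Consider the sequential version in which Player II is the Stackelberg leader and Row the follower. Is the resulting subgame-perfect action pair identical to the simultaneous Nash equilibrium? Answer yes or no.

Solve by backward induction (Player II leads).
- W: BR = T, leader payoff 10.
- X: BR = B, leader payoff 7.
- Y: BR = T, leader payoff 7.
- Z: BR = B, leader payoff 3.
Player II's induced payoffs are 10, 7, 7, 3, so Player II commits to W. Subgame-perfect outcome: (T, W) with payoffs (15, 10).
Now find the simultaneous Nash equilibrium.
Row's best replies: W→T; X→B; Y→T; Z→B.
Player II's best replies: T→Z; M→Y; B→X.
Only (B, X) has each player best-responding; Nash payoffs (9, 7).
Sequential outcome (T, W) differs from the Nash profile (B, X).

no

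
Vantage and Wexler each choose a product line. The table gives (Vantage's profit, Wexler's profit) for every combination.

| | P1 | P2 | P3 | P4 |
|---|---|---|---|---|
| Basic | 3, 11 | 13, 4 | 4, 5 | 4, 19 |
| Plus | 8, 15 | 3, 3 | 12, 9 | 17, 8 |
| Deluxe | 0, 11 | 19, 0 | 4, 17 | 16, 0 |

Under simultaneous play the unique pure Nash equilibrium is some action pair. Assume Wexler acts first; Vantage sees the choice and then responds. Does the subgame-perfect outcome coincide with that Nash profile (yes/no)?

Work backward from Vantage's decision.
- P1 → Vantage plays Plus (best of 3, 8, 0); Wexler gets 15.
- P2 → Vantage plays Deluxe (best of 13, 3, 19); Wexler gets 0.
- P3 → Vantage plays Plus (best of 4, 12, 4); Wexler gets 9.
- P4 → Vantage plays Plus (best of 4, 17, 16); Wexler gets 8.
Maximizing over 15, 0, 9, 8, Wexler chooses P1. Subgame-perfect outcome: (Plus, P1) with payoffs (8, 15).
Now find the simultaneous Nash equilibrium.
Vantage's best replies: P1→Plus; P2→Deluxe; P3→Plus; P4→Plus.
Wexler's best replies: Basic→P4; Plus→P1; Deluxe→P3.
Only (Plus, P1) has each player best-responding; Nash payoffs (8, 15).
Sequential outcome (Plus, P1) coincides with the Nash profile (Plus, P1).

yes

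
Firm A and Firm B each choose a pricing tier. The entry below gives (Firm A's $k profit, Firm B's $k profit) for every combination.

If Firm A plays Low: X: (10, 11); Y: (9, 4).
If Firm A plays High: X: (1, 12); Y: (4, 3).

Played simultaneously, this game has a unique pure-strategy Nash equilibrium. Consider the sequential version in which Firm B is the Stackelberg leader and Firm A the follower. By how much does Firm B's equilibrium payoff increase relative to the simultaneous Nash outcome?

Firm A best-responds to each possible Firm B move:
- X: BR = Low, leader payoff 11.
- Y: BR = Low, leader payoff 4.
Maximizing over 11, 4, Firm B chooses X. Subgame-perfect outcome: (Low, X) with payoffs (10, 11).
Under simultaneous play:
Firm A's best replies: X→Low; Y→Low.
Firm B's best replies: Low→X; High→X.
The unique mutual best reply is (Low, X), giving (10, 11).
Firm B's commitment gain: 11 − 11 = 0.

0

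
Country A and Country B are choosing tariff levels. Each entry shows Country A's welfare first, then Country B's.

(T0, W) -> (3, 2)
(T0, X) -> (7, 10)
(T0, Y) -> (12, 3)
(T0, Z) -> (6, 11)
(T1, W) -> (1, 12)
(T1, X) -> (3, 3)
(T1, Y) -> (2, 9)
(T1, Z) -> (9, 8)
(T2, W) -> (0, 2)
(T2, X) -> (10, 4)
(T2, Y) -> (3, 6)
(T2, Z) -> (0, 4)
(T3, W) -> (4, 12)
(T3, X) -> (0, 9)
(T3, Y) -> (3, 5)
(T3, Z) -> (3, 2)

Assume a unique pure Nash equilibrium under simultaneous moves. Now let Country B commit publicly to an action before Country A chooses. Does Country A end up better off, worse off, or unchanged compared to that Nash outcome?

unchanged

Work backward from Country A's decision.
- W: Country A compares 3, 1, 0, 4 and picks T3; Country B would get 12.
- X: Country A compares 7, 3, 10, 0 and picks T2; Country B would get 4.
- Y: Country A compares 12, 2, 3, 3 and picks T0; Country B would get 3.
- Z: Country A compares 6, 9, 0, 3 and picks T1; Country B would get 8.
Country B's induced payoffs are 12, 4, 3, 8, so Country B commits to W. Subgame-perfect outcome: (T3, W) with payoffs (4, 12).
Now find the simultaneous Nash equilibrium.
Country A's best replies: W→T3; X→T2; Y→T0; Z→T1.
Country B's best replies: T0→Z; T1→W; T2→Y; T3→W.
The unique mutual best reply is (T3, W), giving (4, 12).
Country A earns 4 sequentially versus 4 at the Nash outcome: unchanged.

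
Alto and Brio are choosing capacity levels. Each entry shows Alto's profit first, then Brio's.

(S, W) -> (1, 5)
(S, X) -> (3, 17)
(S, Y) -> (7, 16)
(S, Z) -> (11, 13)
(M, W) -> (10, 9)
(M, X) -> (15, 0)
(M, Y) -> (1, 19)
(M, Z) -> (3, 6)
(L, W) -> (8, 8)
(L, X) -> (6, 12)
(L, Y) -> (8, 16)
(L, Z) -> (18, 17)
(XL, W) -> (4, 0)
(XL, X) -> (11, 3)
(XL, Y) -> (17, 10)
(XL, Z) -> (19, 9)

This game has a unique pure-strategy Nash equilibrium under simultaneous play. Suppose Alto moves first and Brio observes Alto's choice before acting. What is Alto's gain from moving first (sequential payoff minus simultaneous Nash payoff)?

Solve by backward induction (Alto leads).
- S → Brio plays X (best of 5, 17, 16, 13); Alto gets 3.
- M → Brio plays Y (best of 9, 0, 19, 6); Alto gets 1.
- L → Brio plays Z (best of 8, 12, 16, 17); Alto gets 18.
- XL → Brio plays Y (best of 0, 3, 10, 9); Alto gets 17.
Maximizing over 3, 1, 18, 17, Alto chooses L. Subgame-perfect outcome: (L, Z) with payoffs (18, 17).
For the simultaneous game, intersect best replies.
Alto's best replies: W→M; X→M; Y→XL; Z→XL.
Brio's best replies: S→X; M→Y; L→Z; XL→Y.
Only (XL, Y) has each player best-responding; Nash payoffs (17, 10).
Alto's commitment gain: 18 − 17 = 1.

1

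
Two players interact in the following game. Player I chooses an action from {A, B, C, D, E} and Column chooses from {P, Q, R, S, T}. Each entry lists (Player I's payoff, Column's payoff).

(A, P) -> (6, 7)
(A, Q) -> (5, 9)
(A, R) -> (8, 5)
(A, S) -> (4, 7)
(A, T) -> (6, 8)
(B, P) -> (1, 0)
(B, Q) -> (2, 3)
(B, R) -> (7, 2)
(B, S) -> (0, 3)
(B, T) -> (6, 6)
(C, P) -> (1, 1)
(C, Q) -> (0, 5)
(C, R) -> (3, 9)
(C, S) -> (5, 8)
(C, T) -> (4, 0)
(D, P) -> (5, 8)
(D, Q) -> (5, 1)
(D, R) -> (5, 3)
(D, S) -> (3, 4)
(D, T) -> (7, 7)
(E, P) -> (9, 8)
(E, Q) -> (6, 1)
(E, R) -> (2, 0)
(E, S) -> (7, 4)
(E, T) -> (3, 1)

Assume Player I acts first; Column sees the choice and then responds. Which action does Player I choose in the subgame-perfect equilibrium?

Column best-responds to each possible Player I move:
- A: Column compares 7, 9, 5, 7, 8 and picks Q; Player I would get 5.
- B: Column compares 0, 3, 2, 3, 6 and picks T; Player I would get 6.
- C: Column compares 1, 5, 9, 8, 0 and picks R; Player I would get 3.
- D: Column compares 8, 1, 3, 4, 7 and picks P; Player I would get 5.
- E: Column compares 8, 1, 0, 4, 1 and picks P; Player I would get 9.
Player I's induced payoffs are 5, 6, 3, 5, 9, so Player I commits to E. Subgame-perfect outcome: (E, P) with payoffs (9, 8).

E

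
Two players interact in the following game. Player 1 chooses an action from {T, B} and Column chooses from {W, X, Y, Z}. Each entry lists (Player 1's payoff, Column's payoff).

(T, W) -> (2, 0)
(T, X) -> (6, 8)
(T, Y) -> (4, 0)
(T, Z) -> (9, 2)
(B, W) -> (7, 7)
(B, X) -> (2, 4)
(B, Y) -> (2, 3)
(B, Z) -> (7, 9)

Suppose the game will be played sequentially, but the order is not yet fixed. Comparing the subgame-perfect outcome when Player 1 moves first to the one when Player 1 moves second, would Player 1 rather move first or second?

first

If Player 1 leads: Column's best replies are T→X, B→Z; Player 1's induced payoffs 6, 7; outcome (B, Z), payoffs (7, 9).
If Column leads: Player 1's best replies are W→B, X→T, Y→T, Z→T; Column's induced payoffs 7, 8, 0, 2; outcome (T, X), payoffs (6, 8).
Player 1 gets 7 moving first and 6 moving second, so Player 1 prefers to move first.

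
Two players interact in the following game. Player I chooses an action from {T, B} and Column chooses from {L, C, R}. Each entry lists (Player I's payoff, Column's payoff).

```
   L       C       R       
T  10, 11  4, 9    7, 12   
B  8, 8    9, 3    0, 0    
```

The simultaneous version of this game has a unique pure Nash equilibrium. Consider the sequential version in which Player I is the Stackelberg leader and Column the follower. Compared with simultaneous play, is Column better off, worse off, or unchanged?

worse off

Column best-responds to each possible Player I move:
- T: BR = R, leader payoff 7.
- B: BR = L, leader payoff 8.
Maximizing over 7, 8, Player I chooses B. Subgame-perfect outcome: (B, L) with payoffs (8, 8).
Under simultaneous play:
Player I's best replies: L→T; C→B; R→T.
Column's best replies: T→R; B→L.
Only (T, R) has each player best-responding; Nash payoffs (7, 12).
Column earns 8 sequentially versus 12 at the Nash outcome: worse off.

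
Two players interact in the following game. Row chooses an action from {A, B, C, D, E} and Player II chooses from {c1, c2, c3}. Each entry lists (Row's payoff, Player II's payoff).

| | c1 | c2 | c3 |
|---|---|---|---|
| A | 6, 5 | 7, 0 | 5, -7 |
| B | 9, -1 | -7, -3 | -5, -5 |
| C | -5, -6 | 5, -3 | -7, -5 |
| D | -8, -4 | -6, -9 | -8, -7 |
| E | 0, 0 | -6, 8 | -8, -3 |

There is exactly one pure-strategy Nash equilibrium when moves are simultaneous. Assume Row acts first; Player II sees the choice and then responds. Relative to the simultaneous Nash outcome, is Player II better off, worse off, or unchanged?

unchanged

Solve by backward induction (Row leads).
- A: Player II compares 5, 0, -7 and picks c1; Row would get 6.
- B: Player II compares -1, -3, -5 and picks c1; Row would get 9.
- C: Player II compares -6, -3, -5 and picks c2; Row would get 5.
- D: Player II compares -4, -9, -7 and picks c1; Row would get -8.
- E: Player II compares 0, 8, -3 and picks c2; Row would get -6.
Maximizing over 6, 9, 5, -8, -6, Row chooses B. Subgame-perfect outcome: (B, c1) with payoffs (9, -1).
Now find the simultaneous Nash equilibrium.
Row's best replies: c1→B; c2→A; c3→A.
Player II's best replies: A→c1; B→c1; C→c2; D→c1; E→c2.
Only (B, c1) has each player best-responding; Nash payoffs (9, -1).
Player II earns -1 sequentially versus -1 at the Nash outcome: unchanged.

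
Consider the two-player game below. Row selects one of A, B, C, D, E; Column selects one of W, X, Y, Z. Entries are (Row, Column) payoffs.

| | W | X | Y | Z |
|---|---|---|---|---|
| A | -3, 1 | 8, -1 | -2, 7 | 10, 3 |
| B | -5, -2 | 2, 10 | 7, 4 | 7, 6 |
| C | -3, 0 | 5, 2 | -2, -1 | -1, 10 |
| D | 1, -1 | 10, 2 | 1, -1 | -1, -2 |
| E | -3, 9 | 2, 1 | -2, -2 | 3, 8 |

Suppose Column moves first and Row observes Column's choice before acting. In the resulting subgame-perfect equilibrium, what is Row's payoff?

7

Work backward from Row's decision.
- W → Row plays D (best of -3, -5, -3, 1, -3); Column gets -1.
- X → Row plays D (best of 8, 2, 5, 10, 2); Column gets 2.
- Y → Row plays B (best of -2, 7, -2, 1, -2); Column gets 4.
- Z → Row plays A (best of 10, 7, -1, -1, 3); Column gets 3.
Maximizing over -1, 2, 4, 3, Column chooses Y. Subgame-perfect outcome: (B, Y) with payoffs (7, 4).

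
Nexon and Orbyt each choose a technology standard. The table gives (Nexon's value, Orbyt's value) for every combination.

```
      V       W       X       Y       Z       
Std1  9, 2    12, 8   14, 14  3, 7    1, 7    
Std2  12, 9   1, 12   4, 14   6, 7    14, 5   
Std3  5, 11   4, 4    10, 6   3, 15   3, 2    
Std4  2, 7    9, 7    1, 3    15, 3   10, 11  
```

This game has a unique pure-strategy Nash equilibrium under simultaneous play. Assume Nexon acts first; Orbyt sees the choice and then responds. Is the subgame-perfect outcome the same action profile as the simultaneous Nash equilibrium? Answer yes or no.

Work backward from Orbyt's decision.
- Std1: BR = X, leader payoff 14.
- Std2: BR = X, leader payoff 4.
- Std3: BR = Y, leader payoff 3.
- Std4: BR = Z, leader payoff 10.
Among 14, 4, 3, 10, the best is 14 at Std1. Subgame-perfect outcome: (Std1, X) with payoffs (14, 14).
For the simultaneous game, intersect best replies.
Nexon's best replies: V→Std2; W→Std1; X→Std1; Y→Std4; Z→Std2.
Orbyt's best replies: Std1→X; Std2→X; Std3→Y; Std4→Z.
The unique mutual best reply is (Std1, X), giving (14, 14).
Sequential outcome (Std1, X) coincides with the Nash profile (Std1, X).

yes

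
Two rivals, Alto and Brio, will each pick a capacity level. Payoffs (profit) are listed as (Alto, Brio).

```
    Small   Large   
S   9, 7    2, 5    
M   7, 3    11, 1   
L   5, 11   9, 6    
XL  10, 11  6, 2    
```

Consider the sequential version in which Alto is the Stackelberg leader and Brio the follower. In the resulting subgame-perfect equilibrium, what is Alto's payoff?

Solve by backward induction (Alto leads).
- S: Brio compares 7, 5 and picks Small; Alto would get 9.
- M: Brio compares 3, 1 and picks Small; Alto would get 7.
- L: Brio compares 11, 6 and picks Small; Alto would get 5.
- XL: Brio compares 11, 2 and picks Small; Alto would get 10.
Maximizing over 9, 7, 5, 10, Alto chooses XL. Subgame-perfect outcome: (XL, Small) with payoffs (10, 11).

10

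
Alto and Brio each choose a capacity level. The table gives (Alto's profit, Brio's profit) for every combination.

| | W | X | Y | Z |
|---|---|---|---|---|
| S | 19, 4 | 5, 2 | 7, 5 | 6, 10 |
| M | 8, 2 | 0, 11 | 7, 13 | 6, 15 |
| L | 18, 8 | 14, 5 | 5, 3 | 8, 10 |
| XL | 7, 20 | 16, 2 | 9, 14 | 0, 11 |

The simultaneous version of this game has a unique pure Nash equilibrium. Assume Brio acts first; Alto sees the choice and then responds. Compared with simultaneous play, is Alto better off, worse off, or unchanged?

better off

Work backward from Alto's decision.
- W: Alto compares 19, 8, 18, 7 and picks S; Brio would get 4.
- X: Alto compares 5, 0, 14, 16 and picks XL; Brio would get 2.
- Y: Alto compares 7, 7, 5, 9 and picks XL; Brio would get 14.
- Z: Alto compares 6, 6, 8, 0 and picks L; Brio would get 10.
Maximizing over 4, 2, 14, 10, Brio chooses Y. Subgame-perfect outcome: (XL, Y) with payoffs (9, 14).
Now find the simultaneous Nash equilibrium.
Alto's best replies: W→S; X→XL; Y→XL; Z→L.
Brio's best replies: S→Z; M→Z; L→Z; XL→W.
Only (L, Z) has each player best-responding; Nash payoffs (8, 10).
Alto earns 9 sequentially versus 8 at the Nash outcome: better off.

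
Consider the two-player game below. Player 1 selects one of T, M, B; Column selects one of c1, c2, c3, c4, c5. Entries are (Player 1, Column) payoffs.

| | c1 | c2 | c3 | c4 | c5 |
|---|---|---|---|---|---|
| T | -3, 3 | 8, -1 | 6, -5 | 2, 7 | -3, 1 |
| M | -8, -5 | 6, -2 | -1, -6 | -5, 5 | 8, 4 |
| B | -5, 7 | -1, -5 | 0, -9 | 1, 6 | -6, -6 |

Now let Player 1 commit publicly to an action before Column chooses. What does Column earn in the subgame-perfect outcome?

7

Work backward from Column's decision.
- T: Column compares 3, -1, -5, 7, 1 and picks c4; Player 1 would get 2.
- M: Column compares -5, -2, -6, 5, 4 and picks c4; Player 1 would get -5.
- B: Column compares 7, -5, -9, 6, -6 and picks c1; Player 1 would get -5.
Among 2, -5, -5, the best is 2 at T. Subgame-perfect outcome: (T, c4) with payoffs (2, 7).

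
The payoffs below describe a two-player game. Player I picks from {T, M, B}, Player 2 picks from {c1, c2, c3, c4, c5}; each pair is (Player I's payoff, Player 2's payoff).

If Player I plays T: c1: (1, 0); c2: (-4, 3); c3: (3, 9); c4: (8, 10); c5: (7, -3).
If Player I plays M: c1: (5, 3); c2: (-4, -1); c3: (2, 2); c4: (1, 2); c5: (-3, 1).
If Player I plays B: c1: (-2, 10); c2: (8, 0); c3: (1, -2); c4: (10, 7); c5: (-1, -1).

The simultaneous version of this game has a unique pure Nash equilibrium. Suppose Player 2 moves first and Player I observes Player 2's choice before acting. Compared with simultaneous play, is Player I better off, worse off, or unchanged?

worse off

Backward induction with Player 2 moving first.
- c1: Player I compares 1, 5, -2 and picks M; Player 2 would get 3.
- c2: Player I compares -4, -4, 8 and picks B; Player 2 would get 0.
- c3: Player I compares 3, 2, 1 and picks T; Player 2 would get 9.
- c4: Player I compares 8, 1, 10 and picks B; Player 2 would get 7.
- c5: Player I compares 7, -3, -1 and picks T; Player 2 would get -3.
Player 2's induced payoffs are 3, 0, 9, 7, -3, so Player 2 commits to c3. Subgame-perfect outcome: (T, c3) with payoffs (3, 9).
Now find the simultaneous Nash equilibrium.
Player I's best replies: c1→M; c2→B; c3→T; c4→B; c5→T.
Player 2's best replies: T→c4; M→c1; B→c1.
Only (M, c1) has each player best-responding; Nash payoffs (5, 3).
Player I earns 3 sequentially versus 5 at the Nash outcome: worse off.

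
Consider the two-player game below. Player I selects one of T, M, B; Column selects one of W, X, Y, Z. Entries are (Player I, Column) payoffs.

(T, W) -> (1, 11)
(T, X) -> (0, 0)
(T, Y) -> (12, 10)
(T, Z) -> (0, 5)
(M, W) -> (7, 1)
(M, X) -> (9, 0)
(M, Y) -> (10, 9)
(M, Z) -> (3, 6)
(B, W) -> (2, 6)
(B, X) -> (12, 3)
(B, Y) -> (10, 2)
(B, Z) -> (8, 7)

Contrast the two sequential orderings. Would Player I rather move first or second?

If Player I leads: Column's best replies are T→W, M→Y, B→Z; Player I's induced payoffs 1, 10, 8; outcome (M, Y), payoffs (10, 9).
If Column leads: Player I's best replies are W→M, X→B, Y→T, Z→B; Column's induced payoffs 1, 3, 10, 7; outcome (T, Y), payoffs (12, 10).
Player I gets 10 moving first and 12 moving second, so Player I prefers to move second.

second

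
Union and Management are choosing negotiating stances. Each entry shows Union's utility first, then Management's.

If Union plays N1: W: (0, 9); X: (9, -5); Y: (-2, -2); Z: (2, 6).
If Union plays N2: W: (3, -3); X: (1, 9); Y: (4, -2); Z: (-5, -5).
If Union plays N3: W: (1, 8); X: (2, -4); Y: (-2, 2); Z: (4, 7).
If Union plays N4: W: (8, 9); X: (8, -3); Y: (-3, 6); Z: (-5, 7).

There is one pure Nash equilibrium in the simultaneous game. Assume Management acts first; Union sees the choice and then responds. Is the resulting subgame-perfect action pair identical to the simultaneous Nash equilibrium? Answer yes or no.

yes

Backward induction with Management moving first.
- W: BR = N4, leader payoff 9.
- X: BR = N1, leader payoff -5.
- Y: BR = N2, leader payoff -2.
- Z: BR = N3, leader payoff 7.
Among 9, -5, -2, 7, the best is 9 at W. Subgame-perfect outcome: (N4, W) with payoffs (8, 9).
For the simultaneous game, intersect best replies.
Union's best replies: W→N4; X→N1; Y→N2; Z→N3.
Management's best replies: N1→W; N2→X; N3→W; N4→W.
The unique mutual best reply is (N4, W), giving (8, 9).
Sequential outcome (N4, W) coincides with the Nash profile (N4, W).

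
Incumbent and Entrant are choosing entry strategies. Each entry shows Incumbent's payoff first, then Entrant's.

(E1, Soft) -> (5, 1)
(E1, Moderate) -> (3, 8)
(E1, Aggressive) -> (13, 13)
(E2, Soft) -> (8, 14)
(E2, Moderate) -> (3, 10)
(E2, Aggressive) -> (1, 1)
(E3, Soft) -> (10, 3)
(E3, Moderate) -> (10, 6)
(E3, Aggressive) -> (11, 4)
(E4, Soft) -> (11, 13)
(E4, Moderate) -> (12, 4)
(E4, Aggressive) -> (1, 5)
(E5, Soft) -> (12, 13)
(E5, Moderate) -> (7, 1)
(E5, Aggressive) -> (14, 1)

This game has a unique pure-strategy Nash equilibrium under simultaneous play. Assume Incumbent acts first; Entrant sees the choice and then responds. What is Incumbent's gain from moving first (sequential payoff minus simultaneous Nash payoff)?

1

Backward induction with Incumbent moving first.
- E1: Entrant compares 1, 8, 13 and picks Aggressive; Incumbent would get 13.
- E2: Entrant compares 14, 10, 1 and picks Soft; Incumbent would get 8.
- E3: Entrant compares 3, 6, 4 and picks Moderate; Incumbent would get 10.
- E4: Entrant compares 13, 4, 5 and picks Soft; Incumbent would get 11.
- E5: Entrant compares 13, 1, 1 and picks Soft; Incumbent would get 12.
Incumbent's induced payoffs are 13, 8, 10, 11, 12, so Incumbent commits to E1. Subgame-perfect outcome: (E1, Aggressive) with payoffs (13, 13).
For the simultaneous game, intersect best replies.
Incumbent's best replies: Soft→E5; Moderate→E4; Aggressive→E5.
Entrant's best replies: E1→Aggressive; E2→Soft; E3→Moderate; E4→Soft; E5→Soft.
The unique mutual best reply is (E5, Soft), giving (12, 13).
Incumbent's commitment gain: 13 − 12 = 1.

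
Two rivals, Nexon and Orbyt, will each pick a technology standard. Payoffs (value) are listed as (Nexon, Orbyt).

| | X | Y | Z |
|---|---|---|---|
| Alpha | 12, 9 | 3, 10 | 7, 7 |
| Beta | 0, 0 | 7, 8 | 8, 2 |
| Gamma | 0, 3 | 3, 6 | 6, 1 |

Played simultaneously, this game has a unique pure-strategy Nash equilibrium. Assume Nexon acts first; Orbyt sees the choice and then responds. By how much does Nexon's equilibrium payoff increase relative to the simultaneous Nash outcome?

Backward induction with Nexon moving first.
- Alpha: BR = Y, leader payoff 3.
- Beta: BR = Y, leader payoff 7.
- Gamma: BR = Y, leader payoff 3.
Nexon's induced payoffs are 3, 7, 3, so Nexon commits to Beta. Subgame-perfect outcome: (Beta, Y) with payoffs (7, 8).
Now find the simultaneous Nash equilibrium.
Nexon's best replies: X→Alpha; Y→Beta; Z→Beta.
Orbyt's best replies: Alpha→Y; Beta→Y; Gamma→Y.
Only (Beta, Y) has each player best-responding; Nash payoffs (7, 8).
Nexon's commitment gain: 7 − 7 = 0.

0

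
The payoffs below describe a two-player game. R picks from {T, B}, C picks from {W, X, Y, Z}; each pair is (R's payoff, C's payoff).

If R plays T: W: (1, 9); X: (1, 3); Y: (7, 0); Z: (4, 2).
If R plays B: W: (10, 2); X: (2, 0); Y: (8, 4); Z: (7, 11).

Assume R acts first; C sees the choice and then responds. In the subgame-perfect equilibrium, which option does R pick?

Solve by backward induction (R leads).
- T: C compares 9, 3, 0, 2 and picks W; R would get 1.
- B: C compares 2, 0, 4, 11 and picks Z; R would get 7.
R's induced payoffs are 1, 7, so R commits to B. Subgame-perfect outcome: (B, Z) with payoffs (7, 11).

B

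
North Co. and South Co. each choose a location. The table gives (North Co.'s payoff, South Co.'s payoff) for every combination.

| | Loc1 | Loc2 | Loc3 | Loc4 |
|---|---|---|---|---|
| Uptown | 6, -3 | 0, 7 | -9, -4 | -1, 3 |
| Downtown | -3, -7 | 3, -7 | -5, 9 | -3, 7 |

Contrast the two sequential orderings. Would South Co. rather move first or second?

first

If North Co. leads: South Co.'s best replies are Uptown→Loc2, Downtown→Loc3; North Co.'s induced payoffs 0, -5; outcome (Uptown, Loc2), payoffs (0, 7).
If South Co. leads: North Co.'s best replies are Loc1→Uptown, Loc2→Downtown, Loc3→Downtown, Loc4→Uptown; South Co.'s induced payoffs -3, -7, 9, 3; outcome (Downtown, Loc3), payoffs (-5, 9).
South Co. gets 9 moving first and 7 moving second, so South Co. prefers to move first.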